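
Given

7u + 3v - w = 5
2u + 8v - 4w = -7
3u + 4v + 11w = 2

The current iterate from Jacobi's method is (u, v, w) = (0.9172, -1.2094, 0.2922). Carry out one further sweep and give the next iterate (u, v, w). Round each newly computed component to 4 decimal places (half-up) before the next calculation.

One sweep:
  u = (5 - (3)·-1.2094 - (-1)·0.2922) / (7) = 1.2743
  v = (-7 - (2)·0.9172 - (-4)·0.2922) / (8) = -0.9582
  w = (2 - (3)·0.9172 - (4)·-1.2094) / (11) = 0.3715

(1.2743, -0.9582, 0.3715)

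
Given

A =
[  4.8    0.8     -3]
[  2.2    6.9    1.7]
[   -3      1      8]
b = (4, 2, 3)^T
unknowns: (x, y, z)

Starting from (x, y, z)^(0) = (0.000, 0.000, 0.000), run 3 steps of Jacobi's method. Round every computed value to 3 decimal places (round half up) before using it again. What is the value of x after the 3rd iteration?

1.252

Iteration 1:
  x = (4 - (0.8)·0.000 - (-3)·0.000) / (4.8) = 0.833
  y = (2 - (2.2)·0.000 - (1.7)·0.000) / (6.9) = 0.290
  z = (3 - (-3)·0.000 - (1)·0.000) / (8) = 0.375
Iteration 2:
  x = (4 - (0.8)·0.290 - (-3)·0.375) / (4.8) = 1.019
  y = (2 - (2.2)·0.833 - (1.7)·0.375) / (6.9) = -0.068
  z = (3 - (-3)·0.833 - (1)·0.290) / (8) = 0.651
Iteration 3:
  x = (4 - (0.8)·-0.068 - (-3)·0.651) / (4.8) = 1.252
  y = (2 - (2.2)·1.019 - (1.7)·0.651) / (6.9) = -0.195
  z = (3 - (-3)·1.019 - (1)·-0.068) / (8) = 0.766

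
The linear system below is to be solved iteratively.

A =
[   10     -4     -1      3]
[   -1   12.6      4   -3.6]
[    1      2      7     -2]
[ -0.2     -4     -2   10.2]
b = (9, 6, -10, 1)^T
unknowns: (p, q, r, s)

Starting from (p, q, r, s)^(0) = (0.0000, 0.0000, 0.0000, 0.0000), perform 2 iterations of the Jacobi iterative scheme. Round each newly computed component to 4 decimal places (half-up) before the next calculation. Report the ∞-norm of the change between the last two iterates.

Iteration 1:
  p = (9 - (-4)·0.0000 - (-1)·0.0000 - (3)·0.0000) / (10) = 0.9000
  q = (6 - (-1)·0.0000 - (4)·0.0000 - (-3.6)·0.0000) / (12.6) = 0.4762
  r = (-10 - (1)·0.0000 - (2)·0.0000 - (-2)·0.0000) / (7) = -1.4286
  s = (1 - (-0.2)·0.0000 - (-4)·0.0000 - (-2)·0.0000) / (10.2) = 0.0980
Iteration 2:
  p = (9 - (-4)·0.4762 - (-1)·-1.4286 - (3)·0.0980) / (10) = 0.9182
  q = (6 - (-1)·0.9000 - (4)·-1.4286 - (-3.6)·0.0980) / (12.6) = 1.0291
  r = (-10 - (1)·0.9000 - (2)·0.4762 - (-2)·0.0980) / (7) = -1.6652
  s = (1 - (-0.2)·0.9000 - (-4)·0.4762 - (-2)·-1.4286) / (10.2) = 0.0223
Change: (0.0182, 0.5529, -0.2366, -0.0757) → max |·| = 0.5529

0.5529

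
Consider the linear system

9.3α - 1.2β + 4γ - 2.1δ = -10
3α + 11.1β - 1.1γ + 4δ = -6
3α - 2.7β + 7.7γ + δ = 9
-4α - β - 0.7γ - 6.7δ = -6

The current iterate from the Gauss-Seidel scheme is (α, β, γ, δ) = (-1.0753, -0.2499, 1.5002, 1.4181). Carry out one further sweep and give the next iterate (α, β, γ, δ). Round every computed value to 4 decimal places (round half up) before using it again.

One sweep:
  α = (-10 - (-1.2)·-0.2499 - (4)·1.5002 - (-2.1)·1.4181) / (9.3) = -1.4325
  β = (-6 - (3)·-1.4325 - (-1.1)·1.5002 - (4)·1.4181) / (11.1) = -0.5157
  γ = (9 - (3)·-1.4325 - (-2.7)·-0.5157 - (1)·1.4181) / (7.7) = 1.3619
  δ = (-6 - (-4)·-1.4325 - (-1)·-0.5157 - (-0.7)·1.3619) / (-6.7) = 1.6854

(-1.4325, -0.5157, 1.3619, 1.6854)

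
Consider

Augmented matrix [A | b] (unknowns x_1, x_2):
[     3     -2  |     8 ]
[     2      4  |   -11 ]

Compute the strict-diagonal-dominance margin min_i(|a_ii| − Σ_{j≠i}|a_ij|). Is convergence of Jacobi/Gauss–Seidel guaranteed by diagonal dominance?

row 1: |3| − (2) = 1
row 2: |4| − (2) = 2
minimum over rows = 1 → strictly diagonally dominant (convergence guaranteed)

1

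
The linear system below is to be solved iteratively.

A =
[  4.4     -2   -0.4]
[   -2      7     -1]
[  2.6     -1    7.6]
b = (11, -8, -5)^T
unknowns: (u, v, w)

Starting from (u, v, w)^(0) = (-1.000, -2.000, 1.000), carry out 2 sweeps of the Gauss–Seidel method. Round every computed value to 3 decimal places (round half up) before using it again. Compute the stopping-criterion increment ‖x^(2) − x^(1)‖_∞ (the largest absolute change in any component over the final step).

Iteration 1:
  u = (11 - (-2)·-2.000 - (-0.4)·1.000) / (4.4) = 1.682
  v = (-8 - (-2)·1.682 - (-1)·1.000) / (7) = -0.519
  w = (-5 - (2.6)·1.682 - (-1)·-0.519) / (7.6) = -1.302
Iteration 2:
  u = (11 - (-2)·-0.519 - (-0.4)·-1.302) / (4.4) = 2.146
  v = (-8 - (-2)·2.146 - (-1)·-1.302) / (7) = -0.716
  w = (-5 - (2.6)·2.146 - (-1)·-0.716) / (7.6) = -1.486
Change: (0.464, -0.197, -0.184) → max |·| = 0.464

0.464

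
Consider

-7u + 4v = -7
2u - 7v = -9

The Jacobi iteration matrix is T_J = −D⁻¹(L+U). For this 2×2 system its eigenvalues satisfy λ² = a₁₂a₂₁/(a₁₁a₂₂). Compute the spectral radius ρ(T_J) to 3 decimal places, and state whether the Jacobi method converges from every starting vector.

0.404

a₁₂a₂₁/(a₁₁a₂₂) = (4)·(2) / ((-7)·(-7)) = 0.163265
ρ = √|0.163265| = √0.163265 = 0.404
ρ < 1, so Jacobi converges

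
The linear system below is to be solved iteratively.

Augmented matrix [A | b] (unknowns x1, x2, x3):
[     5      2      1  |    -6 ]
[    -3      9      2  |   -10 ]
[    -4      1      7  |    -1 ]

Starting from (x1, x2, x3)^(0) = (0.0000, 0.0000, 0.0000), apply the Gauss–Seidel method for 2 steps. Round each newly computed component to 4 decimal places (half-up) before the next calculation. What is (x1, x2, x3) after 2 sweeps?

(-0.4730, -1.1326, -0.2513)

Iteration 1:
  x1 = (-6 - (2)·0.0000 - (1)·0.0000) / (5) = -1.2000
  x2 = (-10 - (-3)·-1.2000 - (2)·0.0000) / (9) = -1.5111
  x3 = (-1 - (-4)·-1.2000 - (1)·-1.5111) / (7) = -0.6127
Iteration 2:
  x1 = (-6 - (2)·-1.5111 - (1)·-0.6127) / (5) = -0.4730
  x2 = (-10 - (-3)·-0.4730 - (2)·-0.6127) / (9) = -1.1326
  x3 = (-1 - (-4)·-0.4730 - (1)·-1.1326) / (7) = -0.2513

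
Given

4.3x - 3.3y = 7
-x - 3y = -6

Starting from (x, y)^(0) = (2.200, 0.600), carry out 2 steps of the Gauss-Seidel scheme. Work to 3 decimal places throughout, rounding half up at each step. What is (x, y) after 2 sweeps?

Iteration 1:
  x = (7 - (-3.3)·0.600) / (4.3) = 2.088
  y = (-6 - (-1)·2.088) / (-3) = 1.304
Iteration 2:
  x = (7 - (-3.3)·1.304) / (4.3) = 2.629
  y = (-6 - (-1)·2.629) / (-3) = 1.124

(2.629, 1.124)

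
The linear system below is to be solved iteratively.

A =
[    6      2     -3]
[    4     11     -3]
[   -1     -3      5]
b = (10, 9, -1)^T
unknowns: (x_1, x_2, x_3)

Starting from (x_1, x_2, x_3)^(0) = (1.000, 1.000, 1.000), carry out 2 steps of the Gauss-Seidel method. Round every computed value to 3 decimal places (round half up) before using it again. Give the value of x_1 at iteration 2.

Iteration 1:
  x_1 = (10 - (2)·1.000 - (-3)·1.000) / (6) = 1.833
  x_2 = (9 - (4)·1.833 - (-3)·1.000) / (11) = 0.424
  x_3 = (-1 - (-1)·1.833 - (-3)·0.424) / (5) = 0.421
Iteration 2:
  x_1 = (10 - (2)·0.424 - (-3)·0.421) / (6) = 1.736
  x_2 = (9 - (4)·1.736 - (-3)·0.421) / (11) = 0.302
  x_3 = (-1 - (-1)·1.736 - (-3)·0.302) / (5) = 0.328

1.736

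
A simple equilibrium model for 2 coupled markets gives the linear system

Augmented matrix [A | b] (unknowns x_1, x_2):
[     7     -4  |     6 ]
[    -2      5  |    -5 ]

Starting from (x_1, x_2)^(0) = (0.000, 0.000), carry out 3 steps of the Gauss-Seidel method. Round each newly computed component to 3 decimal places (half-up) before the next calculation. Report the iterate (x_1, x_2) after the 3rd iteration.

Iteration 1:
  x_1 = (6 - (-4)·0.000) / (7) = 0.857
  x_2 = (-5 - (-2)·0.857) / (5) = -0.657
Iteration 2:
  x_1 = (6 - (-4)·-0.657) / (7) = 0.482
  x_2 = (-5 - (-2)·0.482) / (5) = -0.807
Iteration 3:
  x_1 = (6 - (-4)·-0.807) / (7) = 0.396
  x_2 = (-5 - (-2)·0.396) / (5) = -0.842

(0.396, -0.842)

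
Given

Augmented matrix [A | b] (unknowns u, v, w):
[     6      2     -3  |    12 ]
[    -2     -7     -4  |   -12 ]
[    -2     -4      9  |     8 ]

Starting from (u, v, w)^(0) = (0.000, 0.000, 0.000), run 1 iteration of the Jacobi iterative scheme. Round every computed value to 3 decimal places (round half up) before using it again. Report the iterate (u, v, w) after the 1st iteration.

(2.000, 1.714, 0.889)

Iteration 1:
  u = (12 - (2)·0.000 - (-3)·0.000) / (6) = 2.000
  v = (-12 - (-2)·0.000 - (-4)·0.000) / (-7) = 1.714
  w = (8 - (-2)·0.000 - (-4)·0.000) / (9) = 0.889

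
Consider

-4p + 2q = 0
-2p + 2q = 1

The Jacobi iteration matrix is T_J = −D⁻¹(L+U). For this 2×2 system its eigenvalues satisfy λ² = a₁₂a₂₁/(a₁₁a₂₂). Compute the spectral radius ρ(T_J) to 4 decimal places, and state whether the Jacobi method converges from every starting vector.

0.7071

a₁₂a₂₁/(a₁₁a₂₂) = (2)·(-2) / ((-4)·(2)) = 0.500000
ρ = √|0.500000| = √0.500000 = 0.7071
ρ < 1, so Jacobi converges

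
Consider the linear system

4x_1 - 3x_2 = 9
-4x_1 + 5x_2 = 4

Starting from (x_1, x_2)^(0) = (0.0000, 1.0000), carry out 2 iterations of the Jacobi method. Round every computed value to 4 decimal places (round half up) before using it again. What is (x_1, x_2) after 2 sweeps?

(2.8500, 3.2000)

Iteration 1:
  x_1 = (9 - (-3)·1.0000) / (4) = 3.0000
  x_2 = (4 - (-4)·0.0000) / (5) = 0.8000
Iteration 2:
  x_1 = (9 - (-3)·0.8000) / (4) = 2.8500
  x_2 = (4 - (-4)·3.0000) / (5) = 3.2000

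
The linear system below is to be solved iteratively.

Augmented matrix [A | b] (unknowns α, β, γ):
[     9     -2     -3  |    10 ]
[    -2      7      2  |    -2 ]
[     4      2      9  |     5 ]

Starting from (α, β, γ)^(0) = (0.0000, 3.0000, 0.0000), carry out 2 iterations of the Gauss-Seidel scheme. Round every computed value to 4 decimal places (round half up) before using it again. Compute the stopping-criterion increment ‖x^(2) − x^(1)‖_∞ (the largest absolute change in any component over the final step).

0.7120

Iteration 1:
  α = (10 - (-2)·3.0000 - (-3)·0.0000) / (9) = 1.7778
  β = (-2 - (-2)·1.7778 - (2)·0.0000) / (7) = 0.2222
  γ = (5 - (4)·1.7778 - (2)·0.2222) / (9) = -0.2840
Iteration 2:
  α = (10 - (-2)·0.2222 - (-3)·-0.2840) / (9) = 1.0658
  β = (-2 - (-2)·1.0658 - (2)·-0.2840) / (7) = 0.0999
  γ = (5 - (4)·1.0658 - (2)·0.0999) / (9) = 0.0597
Change: (-0.7120, -0.1223, 0.3437) → max |·| = 0.7120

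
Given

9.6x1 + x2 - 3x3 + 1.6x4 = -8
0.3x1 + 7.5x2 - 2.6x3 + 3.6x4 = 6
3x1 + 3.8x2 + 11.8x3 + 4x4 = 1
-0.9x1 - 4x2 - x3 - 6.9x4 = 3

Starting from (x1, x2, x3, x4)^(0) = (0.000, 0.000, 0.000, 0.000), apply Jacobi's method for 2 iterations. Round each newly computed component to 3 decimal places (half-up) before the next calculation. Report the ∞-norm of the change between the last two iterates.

0.367

Iteration 1:
  x1 = (-8 - (1)·0.000 - (-3)·0.000 - (1.6)·0.000) / (9.6) = -0.833
  x2 = (6 - (0.3)·0.000 - (-2.6)·0.000 - (3.6)·0.000) / (7.5) = 0.800
  x3 = (1 - (3)·0.000 - (3.8)·0.000 - (4)·0.000) / (11.8) = 0.085
  x4 = (3 - (-0.9)·0.000 - (-4)·0.000 - (-1)·0.000) / (-6.9) = -0.435
Iteration 2:
  x1 = (-8 - (1)·0.800 - (-3)·0.085 - (1.6)·-0.435) / (9.6) = -0.818
  x2 = (6 - (0.3)·-0.833 - (-2.6)·0.085 - (3.6)·-0.435) / (7.5) = 1.072
  x3 = (1 - (3)·-0.833 - (3.8)·0.800 - (4)·-0.435) / (11.8) = 0.186
  x4 = (3 - (-0.9)·-0.833 - (-4)·0.800 - (-1)·0.085) / (-6.9) = -0.802
Change: (0.015, 0.272, 0.101, -0.367) → max |·| = 0.367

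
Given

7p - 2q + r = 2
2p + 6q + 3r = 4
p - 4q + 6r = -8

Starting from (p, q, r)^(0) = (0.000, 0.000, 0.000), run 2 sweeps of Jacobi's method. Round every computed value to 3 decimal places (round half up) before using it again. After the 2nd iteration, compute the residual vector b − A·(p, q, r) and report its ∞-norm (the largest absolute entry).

1.954

Iteration 1:
  p = (2 - (-2)·0.000 - (1)·0.000) / (7) = 0.286
  q = (4 - (2)·0.000 - (3)·0.000) / (6) = 0.667
  r = (-8 - (1)·0.000 - (-4)·0.000) / (6) = -1.333
Iteration 2:
  p = (2 - (-2)·0.667 - (1)·-1.333) / (7) = 0.667
  q = (4 - (2)·0.286 - (3)·-1.333) / (6) = 1.238
  r = (-8 - (1)·0.286 - (-4)·0.667) / (6) = -0.936
Residual b − A·x = (0.743, -1.954, 1.901); ∞-norm = 1.954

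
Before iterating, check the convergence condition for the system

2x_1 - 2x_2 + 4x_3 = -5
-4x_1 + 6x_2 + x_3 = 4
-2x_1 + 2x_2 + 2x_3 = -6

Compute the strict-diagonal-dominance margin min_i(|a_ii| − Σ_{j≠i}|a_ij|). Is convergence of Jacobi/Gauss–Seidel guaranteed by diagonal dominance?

-4

row 1: |2| − (2+4) = -4
row 2: |6| − (4+1) = 1
row 3: |2| − (2+2) = -2
minimum over rows = -4 → not strictly diagonally dominant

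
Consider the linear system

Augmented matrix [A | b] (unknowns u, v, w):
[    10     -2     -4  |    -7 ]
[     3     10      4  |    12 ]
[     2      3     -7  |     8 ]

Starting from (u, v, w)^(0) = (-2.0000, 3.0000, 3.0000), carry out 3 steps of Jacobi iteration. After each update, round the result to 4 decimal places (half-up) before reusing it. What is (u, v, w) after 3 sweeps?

(-0.7203, 1.6540, -0.9112)

Iteration 1:
  u = (-7 - (-2)·3.0000 - (-4)·3.0000) / (10) = 1.1000
  v = (12 - (3)·-2.0000 - (4)·3.0000) / (10) = 0.6000
  w = (8 - (2)·-2.0000 - (3)·3.0000) / (-7) = -0.4286
Iteration 2:
  u = (-7 - (-2)·0.6000 - (-4)·-0.4286) / (10) = -0.7514
  v = (12 - (3)·1.1000 - (4)·-0.4286) / (10) = 1.0414
  w = (8 - (2)·1.1000 - (3)·0.6000) / (-7) = -0.5714
Iteration 3:
  u = (-7 - (-2)·1.0414 - (-4)·-0.5714) / (10) = -0.7203
  v = (12 - (3)·-0.7514 - (4)·-0.5714) / (10) = 1.6540
  w = (8 - (2)·-0.7514 - (3)·1.0414) / (-7) = -0.9112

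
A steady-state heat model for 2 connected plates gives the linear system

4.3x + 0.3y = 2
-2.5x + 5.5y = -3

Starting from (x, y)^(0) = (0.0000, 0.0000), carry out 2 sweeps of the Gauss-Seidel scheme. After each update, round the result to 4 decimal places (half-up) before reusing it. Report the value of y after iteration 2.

-0.3235

Iteration 1:
  x = (2 - (0.3)·0.0000) / (4.3) = 0.4651
  y = (-3 - (-2.5)·0.4651) / (5.5) = -0.3340
Iteration 2:
  x = (2 - (0.3)·-0.3340) / (4.3) = 0.4884
  y = (-3 - (-2.5)·0.4884) / (5.5) = -0.3235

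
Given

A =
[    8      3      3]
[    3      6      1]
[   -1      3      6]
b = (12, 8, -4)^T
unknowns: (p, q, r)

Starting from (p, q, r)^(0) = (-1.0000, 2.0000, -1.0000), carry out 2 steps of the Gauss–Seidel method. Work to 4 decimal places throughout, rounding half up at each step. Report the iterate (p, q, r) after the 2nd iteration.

(1.5039, 0.7394, -0.7857)

Iteration 1:
  p = (12 - (3)·2.0000 - (3)·-1.0000) / (8) = 1.1250
  q = (8 - (3)·1.1250 - (1)·-1.0000) / (6) = 0.9375
  r = (-4 - (-1)·1.1250 - (3)·0.9375) / (6) = -0.9479
Iteration 2:
  p = (12 - (3)·0.9375 - (3)·-0.9479) / (8) = 1.5039
  q = (8 - (3)·1.5039 - (1)·-0.9479) / (6) = 0.7394
  r = (-4 - (-1)·1.5039 - (3)·0.7394) / (6) = -0.7857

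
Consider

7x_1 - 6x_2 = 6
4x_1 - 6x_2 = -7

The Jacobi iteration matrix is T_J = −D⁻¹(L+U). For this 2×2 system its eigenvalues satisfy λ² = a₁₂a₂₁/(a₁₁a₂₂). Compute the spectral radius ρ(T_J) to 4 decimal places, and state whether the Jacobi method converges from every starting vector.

a₁₂a₂₁/(a₁₁a₂₂) = (-6)·(4) / ((7)·(-6)) = 0.571429
ρ = √|0.571429| = √0.571429 = 0.7559
ρ < 1, so Jacobi converges

0.7559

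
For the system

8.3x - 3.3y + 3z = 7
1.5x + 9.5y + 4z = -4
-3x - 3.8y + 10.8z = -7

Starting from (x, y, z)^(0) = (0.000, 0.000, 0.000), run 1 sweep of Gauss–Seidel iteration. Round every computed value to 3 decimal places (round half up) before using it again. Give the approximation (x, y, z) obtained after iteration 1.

(0.843, -0.554, -0.609)

Iteration 1:
  x = (7 - (-3.3)·0.000 - (3)·0.000) / (8.3) = 0.843
  y = (-4 - (1.5)·0.843 - (4)·0.000) / (9.5) = -0.554
  z = (-7 - (-3)·0.843 - (-3.8)·-0.554) / (10.8) = -0.609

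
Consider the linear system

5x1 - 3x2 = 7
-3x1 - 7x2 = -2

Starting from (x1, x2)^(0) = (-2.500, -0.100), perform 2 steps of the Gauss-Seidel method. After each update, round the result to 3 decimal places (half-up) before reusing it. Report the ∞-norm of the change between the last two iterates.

0.113

Iteration 1:
  x1 = (7 - (-3)·-0.100) / (5) = 1.340
  x2 = (-2 - (-3)·1.340) / (-7) = -0.289
Iteration 2:
  x1 = (7 - (-3)·-0.289) / (5) = 1.227
  x2 = (-2 - (-3)·1.227) / (-7) = -0.240
Change: (-0.113, 0.049) → max |·| = 0.113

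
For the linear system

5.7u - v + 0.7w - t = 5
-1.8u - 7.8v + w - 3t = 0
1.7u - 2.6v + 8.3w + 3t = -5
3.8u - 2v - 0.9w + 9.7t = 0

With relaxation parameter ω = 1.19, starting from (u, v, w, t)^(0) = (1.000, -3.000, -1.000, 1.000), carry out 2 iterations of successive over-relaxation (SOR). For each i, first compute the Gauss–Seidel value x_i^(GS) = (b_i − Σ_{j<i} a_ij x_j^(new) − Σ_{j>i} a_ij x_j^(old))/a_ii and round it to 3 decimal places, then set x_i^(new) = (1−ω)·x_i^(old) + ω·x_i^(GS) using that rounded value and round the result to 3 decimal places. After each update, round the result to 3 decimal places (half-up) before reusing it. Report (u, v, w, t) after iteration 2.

Iteration 1:
  u: GS value = (5 - (-1)·-3.000 - (0.7)·-1.000 - (-1)·1.000) / (5.7) = 0.649;  u ← (1−ω)·1.000 + ω·0.649 = 0.582
  v: GS value = (0 - (-1.8)·0.582 - (1)·-1.000 - (-3)·1.000) / (-7.8) = -0.647;  v ← (1−ω)·-3.000 + ω·-0.647 = -0.200
  w: GS value = (-5 - (1.7)·0.582 - (-2.6)·-0.200 - (3)·1.000) / (8.3) = -1.146;  w ← (1−ω)·-1.000 + ω·-1.146 = -1.174
  t: GS value = (0 - (3.8)·0.582 - (-2)·-0.200 - (-0.9)·-1.174) / (9.7) = -0.378;  t ← (1−ω)·1.000 + ω·-0.378 = -0.640
Iteration 2:
  u: GS value = (5 - (-1)·-0.200 - (0.7)·-1.174 - (-1)·-0.640) / (5.7) = 0.874;  u ← (1−ω)·0.582 + ω·0.874 = 0.929
  v: GS value = (0 - (-1.8)·0.929 - (1)·-1.174 - (-3)·-0.640) / (-7.8) = -0.119;  v ← (1−ω)·-0.200 + ω·-0.119 = -0.104
  w: GS value = (-5 - (1.7)·0.929 - (-2.6)·-0.104 - (3)·-0.640) / (8.3) = -0.594;  w ← (1−ω)·-1.174 + ω·-0.594 = -0.484
  t: GS value = (0 - (3.8)·0.929 - (-2)·-0.104 - (-0.9)·-0.484) / (9.7) = -0.430;  t ← (1−ω)·-0.640 + ω·-0.430 = -0.390

(0.929, -0.104, -0.484, -0.390)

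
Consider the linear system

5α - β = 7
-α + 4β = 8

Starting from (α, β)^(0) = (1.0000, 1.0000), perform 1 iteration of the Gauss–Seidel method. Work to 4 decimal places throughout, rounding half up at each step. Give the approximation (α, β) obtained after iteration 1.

Iteration 1:
  α = (7 - (-1)·1.0000) / (5) = 1.6000
  β = (8 - (-1)·1.6000) / (4) = 2.4000

(1.6000, 2.4000)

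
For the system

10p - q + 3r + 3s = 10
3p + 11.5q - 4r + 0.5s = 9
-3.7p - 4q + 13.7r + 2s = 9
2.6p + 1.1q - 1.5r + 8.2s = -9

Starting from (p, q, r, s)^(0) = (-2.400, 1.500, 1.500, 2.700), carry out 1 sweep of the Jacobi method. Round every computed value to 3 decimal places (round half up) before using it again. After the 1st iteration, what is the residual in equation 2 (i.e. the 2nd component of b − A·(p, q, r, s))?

-11.176

Iteration 1:
  p = (10 - (-1)·1.500 - (3)·1.500 - (3)·2.700) / (10) = -0.110
  q = (9 - (3)·-2.400 - (-4)·1.500 - (0.5)·2.700) / (11.5) = 1.813
  r = (9 - (-3.7)·-2.400 - (-4)·1.500 - (2)·2.700) / (13.7) = 0.053
  s = (-9 - (2.6)·-2.400 - (1.1)·1.500 - (-1.5)·1.500) / (8.2) = -0.263
Residual b − A·x = (13.543, -11.176, 15.645, -8.472)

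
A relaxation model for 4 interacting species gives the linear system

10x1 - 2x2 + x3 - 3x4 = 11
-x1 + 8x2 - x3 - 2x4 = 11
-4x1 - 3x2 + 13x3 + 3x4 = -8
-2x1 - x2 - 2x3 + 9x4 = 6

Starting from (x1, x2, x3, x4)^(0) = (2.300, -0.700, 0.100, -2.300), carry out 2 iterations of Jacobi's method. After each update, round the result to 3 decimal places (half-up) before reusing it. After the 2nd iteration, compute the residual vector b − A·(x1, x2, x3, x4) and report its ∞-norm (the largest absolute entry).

Iteration 1:
  x1 = (11 - (-2)·-0.700 - (1)·0.100 - (-3)·-2.300) / (10) = 0.260
  x2 = (11 - (-1)·2.300 - (-1)·0.100 - (-2)·-2.300) / (8) = 1.100
  x3 = (-8 - (-4)·2.300 - (-3)·-0.700 - (3)·-2.300) / (13) = 0.462
  x4 = (6 - (-2)·2.300 - (-1)·-0.700 - (-2)·0.100) / (9) = 1.122
Iteration 2:
  x1 = (11 - (-2)·1.100 - (1)·0.462 - (-3)·1.122) / (10) = 1.610
  x2 = (11 - (-1)·0.260 - (-1)·0.462 - (-2)·1.122) / (8) = 1.746
  x3 = (-8 - (-4)·0.260 - (-3)·1.100 - (3)·1.122) / (13) = -0.540
  x4 = (6 - (-2)·0.260 - (-1)·1.100 - (-2)·0.462) / (9) = 0.949
Residual b − A·x = (1.779, 0.000, 7.851, 1.345); ∞-norm = 7.851

7.851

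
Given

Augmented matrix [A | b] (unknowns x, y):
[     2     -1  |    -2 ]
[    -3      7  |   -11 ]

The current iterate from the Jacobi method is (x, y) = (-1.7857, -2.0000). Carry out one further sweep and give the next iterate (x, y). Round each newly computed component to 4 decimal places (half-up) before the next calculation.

One sweep:
  x = (-2 - (-1)·-2.0000) / (2) = -2.0000
  y = (-11 - (-3)·-1.7857) / (7) = -2.3367

(-2.0000, -2.3367)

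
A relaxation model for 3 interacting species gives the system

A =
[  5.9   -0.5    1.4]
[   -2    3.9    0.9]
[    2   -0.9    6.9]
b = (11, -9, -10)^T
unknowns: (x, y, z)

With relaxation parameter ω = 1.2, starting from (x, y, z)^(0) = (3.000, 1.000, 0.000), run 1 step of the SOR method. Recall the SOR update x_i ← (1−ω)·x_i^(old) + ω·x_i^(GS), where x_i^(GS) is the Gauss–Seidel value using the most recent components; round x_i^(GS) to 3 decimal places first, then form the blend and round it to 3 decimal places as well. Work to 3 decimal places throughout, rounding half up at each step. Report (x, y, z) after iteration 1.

(1.739, -1.899, -2.641)

Iteration 1:
  x: GS value = (11 - (-0.5)·1.000 - (1.4)·0.000) / (5.9) = 1.949;  x ← (1−ω)·3.000 + ω·1.949 = 1.739
  y: GS value = (-9 - (-2)·1.739 - (0.9)·0.000) / (3.9) = -1.416;  y ← (1−ω)·1.000 + ω·-1.416 = -1.899
  z: GS value = (-10 - (2)·1.739 - (-0.9)·-1.899) / (6.9) = -2.201;  z ← (1−ω)·0.000 + ω·-2.201 = -2.641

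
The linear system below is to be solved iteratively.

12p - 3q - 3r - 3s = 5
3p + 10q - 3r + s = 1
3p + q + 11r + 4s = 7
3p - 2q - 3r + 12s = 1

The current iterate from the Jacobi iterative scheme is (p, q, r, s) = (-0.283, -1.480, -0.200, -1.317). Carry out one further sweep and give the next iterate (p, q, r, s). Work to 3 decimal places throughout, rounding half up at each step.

One sweep:
  p = (5 - (-3)·-1.480 - (-3)·-0.200 - (-3)·-1.317) / (12) = -0.333
  q = (1 - (3)·-0.283 - (-3)·-0.200 - (1)·-1.317) / (10) = 0.257
  r = (7 - (3)·-0.283 - (1)·-1.480 - (4)·-1.317) / (11) = 1.327
  s = (1 - (3)·-0.283 - (-2)·-1.480 - (-3)·-0.200) / (12) = -0.143

(-0.333, 0.257, 1.327, -0.143)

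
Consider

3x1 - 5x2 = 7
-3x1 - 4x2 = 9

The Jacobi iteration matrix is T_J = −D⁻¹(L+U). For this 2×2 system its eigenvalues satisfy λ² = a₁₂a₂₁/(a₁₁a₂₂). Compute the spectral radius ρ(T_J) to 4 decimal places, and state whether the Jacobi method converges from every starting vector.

a₁₂a₂₁/(a₁₁a₂₂) = (-5)·(-3) / ((3)·(-4)) = -1.250000
ρ = √|-1.250000| = √1.250000 = 1.1180
ρ > 1, so Jacobi diverges

1.1180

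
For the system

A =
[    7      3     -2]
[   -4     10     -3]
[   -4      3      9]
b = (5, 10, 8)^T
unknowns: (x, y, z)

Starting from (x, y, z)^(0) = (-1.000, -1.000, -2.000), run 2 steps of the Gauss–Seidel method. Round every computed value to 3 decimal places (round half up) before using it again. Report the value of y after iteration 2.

1.565

Iteration 1:
  x = (5 - (3)·-1.000 - (-2)·-2.000) / (7) = 0.571
  y = (10 - (-4)·0.571 - (-3)·-2.000) / (10) = 0.628
  z = (8 - (-4)·0.571 - (3)·0.628) / (9) = 0.933
Iteration 2:
  x = (5 - (3)·0.628 - (-2)·0.933) / (7) = 0.712
  y = (10 - (-4)·0.712 - (-3)·0.933) / (10) = 1.565
  z = (8 - (-4)·0.712 - (3)·1.565) / (9) = 0.684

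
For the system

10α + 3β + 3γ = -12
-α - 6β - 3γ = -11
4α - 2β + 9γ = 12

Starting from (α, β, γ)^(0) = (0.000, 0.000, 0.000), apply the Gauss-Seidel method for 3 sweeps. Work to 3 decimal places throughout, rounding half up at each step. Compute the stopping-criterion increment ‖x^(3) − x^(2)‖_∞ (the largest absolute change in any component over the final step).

0.214

Iteration 1:
  α = (-12 - (3)·0.000 - (3)·0.000) / (10) = -1.200
  β = (-11 - (-1)·-1.200 - (-3)·0.000) / (-6) = 2.033
  γ = (12 - (4)·-1.200 - (-2)·2.033) / (9) = 2.318
Iteration 2:
  α = (-12 - (3)·2.033 - (3)·2.318) / (10) = -2.505
  β = (-11 - (-1)·-2.505 - (-3)·2.318) / (-6) = 1.092
  γ = (12 - (4)·-2.505 - (-2)·1.092) / (9) = 2.689
Iteration 3:
  α = (-12 - (3)·1.092 - (3)·2.689) / (10) = -2.334
  β = (-11 - (-1)·-2.334 - (-3)·2.689) / (-6) = 0.878
  γ = (12 - (4)·-2.334 - (-2)·0.878) / (9) = 2.566
Change: (0.171, -0.214, -0.123) → max |·| = 0.214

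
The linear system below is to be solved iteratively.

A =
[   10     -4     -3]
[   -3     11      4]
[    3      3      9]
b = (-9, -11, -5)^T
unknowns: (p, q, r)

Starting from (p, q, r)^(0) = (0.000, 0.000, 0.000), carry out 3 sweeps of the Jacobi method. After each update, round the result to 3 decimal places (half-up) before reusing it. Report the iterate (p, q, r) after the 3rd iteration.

(-1.294, -1.428, 0.281)

Iteration 1:
  p = (-9 - (-4)·0.000 - (-3)·0.000) / (10) = -0.900
  q = (-11 - (-3)·0.000 - (4)·0.000) / (11) = -1.000
  r = (-5 - (3)·0.000 - (3)·0.000) / (9) = -0.556
Iteration 2:
  p = (-9 - (-4)·-1.000 - (-3)·-0.556) / (10) = -1.467
  q = (-11 - (-3)·-0.900 - (4)·-0.556) / (11) = -1.043
  r = (-5 - (3)·-0.900 - (3)·-1.000) / (9) = 0.078
Iteration 3:
  p = (-9 - (-4)·-1.043 - (-3)·0.078) / (10) = -1.294
  q = (-11 - (-3)·-1.467 - (4)·0.078) / (11) = -1.428
  r = (-5 - (3)·-1.467 - (3)·-1.043) / (9) = 0.281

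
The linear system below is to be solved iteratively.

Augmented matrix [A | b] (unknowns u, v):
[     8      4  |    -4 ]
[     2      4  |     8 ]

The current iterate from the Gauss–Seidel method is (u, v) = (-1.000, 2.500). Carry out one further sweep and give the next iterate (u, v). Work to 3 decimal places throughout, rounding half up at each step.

(-1.750, 2.875)

One sweep:
  u = (-4 - (4)·2.500) / (8) = -1.750
  v = (8 - (2)·-1.750) / (4) = 2.875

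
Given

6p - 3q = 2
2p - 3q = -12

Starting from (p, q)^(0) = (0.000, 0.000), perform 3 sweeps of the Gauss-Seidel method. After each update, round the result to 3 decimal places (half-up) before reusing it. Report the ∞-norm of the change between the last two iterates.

0.704

Iteration 1:
  p = (2 - (-3)·0.000) / (6) = 0.333
  q = (-12 - (2)·0.333) / (-3) = 4.222
Iteration 2:
  p = (2 - (-3)·4.222) / (6) = 2.444
  q = (-12 - (2)·2.444) / (-3) = 5.629
Iteration 3:
  p = (2 - (-3)·5.629) / (6) = 3.148
  q = (-12 - (2)·3.148) / (-3) = 6.099
Change: (0.704, 0.470) → max |·| = 0.704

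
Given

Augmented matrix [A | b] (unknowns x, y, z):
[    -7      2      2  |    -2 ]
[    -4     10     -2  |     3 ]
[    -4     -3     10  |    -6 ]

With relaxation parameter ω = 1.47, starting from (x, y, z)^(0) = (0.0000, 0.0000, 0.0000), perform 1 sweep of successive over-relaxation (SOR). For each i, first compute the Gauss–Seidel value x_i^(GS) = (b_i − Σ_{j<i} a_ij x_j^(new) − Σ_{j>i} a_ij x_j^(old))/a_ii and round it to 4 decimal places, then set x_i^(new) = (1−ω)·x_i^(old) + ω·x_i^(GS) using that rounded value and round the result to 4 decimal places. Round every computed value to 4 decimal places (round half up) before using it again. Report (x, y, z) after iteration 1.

Iteration 1:
  x: GS value = (-2 - (2)·0.0000 - (2)·0.0000) / (-7) = 0.2857;  x ← (1−ω)·0.0000 + ω·0.2857 = 0.4200
  y: GS value = (3 - (-4)·0.4200 - (-2)·0.0000) / (10) = 0.4680;  y ← (1−ω)·0.0000 + ω·0.4680 = 0.6880
  z: GS value = (-6 - (-4)·0.4200 - (-3)·0.6880) / (10) = -0.2256;  z ← (1−ω)·0.0000 + ω·-0.2256 = -0.3316

(0.4200, 0.6880, -0.3316)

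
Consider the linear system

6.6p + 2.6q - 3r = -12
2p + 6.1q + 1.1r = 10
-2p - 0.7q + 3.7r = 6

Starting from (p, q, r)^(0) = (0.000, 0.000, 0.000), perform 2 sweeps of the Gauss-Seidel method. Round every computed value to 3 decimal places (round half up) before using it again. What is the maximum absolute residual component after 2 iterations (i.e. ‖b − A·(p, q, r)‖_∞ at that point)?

0.522

Iteration 1:
  p = (-12 - (2.6)·0.000 - (-3)·0.000) / (6.6) = -1.818
  q = (10 - (2)·-1.818 - (1.1)·0.000) / (6.1) = 2.235
  r = (6 - (-2)·-1.818 - (-0.7)·2.235) / (3.7) = 1.062
Iteration 2:
  p = (-12 - (2.6)·2.235 - (-3)·1.062) / (6.6) = -2.216
  q = (10 - (2)·-2.216 - (1.1)·1.062) / (6.1) = 2.174
  r = (6 - (-2)·-2.216 - (-0.7)·2.174) / (3.7) = 0.835
Residual b − A·x = (-0.522, 0.252, 0.000); ∞-norm = 0.522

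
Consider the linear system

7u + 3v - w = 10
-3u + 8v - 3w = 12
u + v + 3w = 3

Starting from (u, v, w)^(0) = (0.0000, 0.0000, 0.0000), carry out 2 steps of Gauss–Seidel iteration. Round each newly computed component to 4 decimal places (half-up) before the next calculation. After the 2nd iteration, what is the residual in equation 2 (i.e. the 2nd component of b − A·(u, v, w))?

Iteration 1:
  u = (10 - (3)·0.0000 - (-1)·0.0000) / (7) = 1.4286
  v = (12 - (-3)·1.4286 - (-3)·0.0000) / (8) = 2.0357
  w = (3 - (1)·1.4286 - (1)·2.0357) / (3) = -0.1548
Iteration 2:
  u = (10 - (3)·2.0357 - (-1)·-0.1548) / (7) = 0.5340
  v = (12 - (-3)·0.5340 - (-3)·-0.1548) / (8) = 1.6422
  w = (3 - (1)·0.5340 - (1)·1.6422) / (3) = 0.2746
Residual b − A·x = (1.6100, 1.2882, 0.0000)

1.2882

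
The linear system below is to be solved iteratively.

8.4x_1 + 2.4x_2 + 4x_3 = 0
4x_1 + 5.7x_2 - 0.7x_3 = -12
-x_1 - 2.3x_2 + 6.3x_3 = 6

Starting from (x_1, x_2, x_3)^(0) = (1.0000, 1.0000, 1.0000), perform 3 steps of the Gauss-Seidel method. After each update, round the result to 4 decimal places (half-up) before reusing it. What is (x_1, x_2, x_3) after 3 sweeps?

(0.5634, -2.4796, 0.1366)

Iteration 1:
  x_1 = (0 - (2.4)·1.0000 - (4)·1.0000) / (8.4) = -0.7619
  x_2 = (-12 - (4)·-0.7619 - (-0.7)·1.0000) / (5.7) = -1.4478
  x_3 = (6 - (-1)·-0.7619 - (-2.3)·-1.4478) / (6.3) = 0.3029
Iteration 2:
  x_1 = (0 - (2.4)·-1.4478 - (4)·0.3029) / (8.4) = 0.2694
  x_2 = (-12 - (4)·0.2694 - (-0.7)·0.3029) / (5.7) = -2.2571
  x_3 = (6 - (-1)·0.2694 - (-2.3)·-2.2571) / (6.3) = 0.1711
Iteration 3:
  x_1 = (0 - (2.4)·-2.2571 - (4)·0.1711) / (8.4) = 0.5634
  x_2 = (-12 - (4)·0.5634 - (-0.7)·0.1711) / (5.7) = -2.4796
  x_3 = (6 - (-1)·0.5634 - (-2.3)·-2.4796) / (6.3) = 0.1366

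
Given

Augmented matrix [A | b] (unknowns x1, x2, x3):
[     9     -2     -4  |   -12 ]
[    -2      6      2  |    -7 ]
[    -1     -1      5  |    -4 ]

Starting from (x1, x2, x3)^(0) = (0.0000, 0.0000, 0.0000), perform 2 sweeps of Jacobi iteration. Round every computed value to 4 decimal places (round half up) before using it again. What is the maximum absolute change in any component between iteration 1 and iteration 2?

Iteration 1:
  x1 = (-12 - (-2)·0.0000 - (-4)·0.0000) / (9) = -1.3333
  x2 = (-7 - (-2)·0.0000 - (2)·0.0000) / (6) = -1.1667
  x3 = (-4 - (-1)·0.0000 - (-1)·0.0000) / (5) = -0.8000
Iteration 2:
  x1 = (-12 - (-2)·-1.1667 - (-4)·-0.8000) / (9) = -1.9482
  x2 = (-7 - (-2)·-1.3333 - (2)·-0.8000) / (6) = -1.3444
  x3 = (-4 - (-1)·-1.3333 - (-1)·-1.1667) / (5) = -1.3000
Change: (-0.6149, -0.1777, -0.5000) → max |·| = 0.6149

0.6149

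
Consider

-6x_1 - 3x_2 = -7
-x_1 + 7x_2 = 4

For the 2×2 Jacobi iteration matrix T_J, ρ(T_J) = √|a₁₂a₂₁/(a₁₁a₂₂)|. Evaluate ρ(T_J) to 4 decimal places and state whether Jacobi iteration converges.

0.2673

a₁₂a₂₁/(a₁₁a₂₂) = (-3)·(-1) / ((-6)·(7)) = -0.071429
ρ = √|-0.071429| = √0.071429 = 0.2673
ρ < 1, so Jacobi converges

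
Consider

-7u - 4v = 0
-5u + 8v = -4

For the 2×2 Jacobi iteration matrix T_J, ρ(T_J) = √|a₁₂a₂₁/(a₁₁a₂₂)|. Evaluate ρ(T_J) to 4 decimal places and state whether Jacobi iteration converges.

0.5976

a₁₂a₂₁/(a₁₁a₂₂) = (-4)·(-5) / ((-7)·(8)) = -0.357143
ρ = √|-0.357143| = √0.357143 = 0.5976
ρ < 1, so Jacobi converges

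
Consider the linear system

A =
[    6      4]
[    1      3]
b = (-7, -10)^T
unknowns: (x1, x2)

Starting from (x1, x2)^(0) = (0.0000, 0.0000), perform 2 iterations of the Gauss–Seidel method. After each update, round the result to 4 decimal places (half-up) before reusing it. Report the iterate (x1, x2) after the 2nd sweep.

(0.7963, -3.5988)

Iteration 1:
  x1 = (-7 - (4)·0.0000) / (6) = -1.1667
  x2 = (-10 - (1)·-1.1667) / (3) = -2.9444
Iteration 2:
  x1 = (-7 - (4)·-2.9444) / (6) = 0.7963
  x2 = (-10 - (1)·0.7963) / (3) = -3.5988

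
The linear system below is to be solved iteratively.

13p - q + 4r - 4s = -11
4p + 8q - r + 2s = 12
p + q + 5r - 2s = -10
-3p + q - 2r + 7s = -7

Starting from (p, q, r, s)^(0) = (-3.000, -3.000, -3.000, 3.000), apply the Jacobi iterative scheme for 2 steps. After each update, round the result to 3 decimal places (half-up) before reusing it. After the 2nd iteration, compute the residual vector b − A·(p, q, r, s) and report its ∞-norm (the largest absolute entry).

Iteration 1:
  p = (-11 - (-1)·-3.000 - (4)·-3.000 - (-4)·3.000) / (13) = 0.769
  q = (12 - (4)·-3.000 - (-1)·-3.000 - (2)·3.000) / (8) = 1.875
  r = (-10 - (1)·-3.000 - (1)·-3.000 - (-2)·3.000) / (5) = 0.400
  s = (-7 - (-3)·-3.000 - (1)·-3.000 - (-2)·-3.000) / (7) = -2.714
Iteration 2:
  p = (-11 - (-1)·1.875 - (4)·0.400 - (-4)·-2.714) / (13) = -1.660
  q = (12 - (4)·0.769 - (-1)·0.400 - (2)·-2.714) / (8) = 1.844
  r = (-10 - (1)·0.769 - (1)·1.875 - (-2)·-2.714) / (5) = -3.614
  s = (-7 - (-3)·0.769 - (1)·1.875 - (-2)·0.400) / (7) = -0.824
Residual b − A·x = (23.584, 1.922, 6.238, -15.284); ∞-norm = 23.584

23.584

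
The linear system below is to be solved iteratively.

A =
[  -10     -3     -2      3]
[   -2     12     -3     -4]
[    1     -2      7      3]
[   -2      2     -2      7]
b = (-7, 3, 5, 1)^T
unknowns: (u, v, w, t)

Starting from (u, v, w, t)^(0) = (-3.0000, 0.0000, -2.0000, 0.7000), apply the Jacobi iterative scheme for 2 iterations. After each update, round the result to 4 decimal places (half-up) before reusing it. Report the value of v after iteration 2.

0.2505

Iteration 1:
  u = (-7 - (-3)·0.0000 - (-2)·-2.0000 - (3)·0.7000) / (-10) = 1.3100
  v = (3 - (-2)·-3.0000 - (-3)·-2.0000 - (-4)·0.7000) / (12) = -0.5167
  w = (5 - (1)·-3.0000 - (-2)·0.0000 - (3)·0.7000) / (7) = 0.8429
  t = (1 - (-2)·-3.0000 - (2)·0.0000 - (-2)·-2.0000) / (7) = -1.2857
Iteration 2:
  u = (-7 - (-3)·-0.5167 - (-2)·0.8429 - (3)·-1.2857) / (-10) = 0.3007
  v = (3 - (-2)·1.3100 - (-3)·0.8429 - (-4)·-1.2857) / (12) = 0.2505
  w = (5 - (1)·1.3100 - (-2)·-0.5167 - (3)·-1.2857) / (7) = 0.9305
  t = (1 - (-2)·1.3100 - (2)·-0.5167 - (-2)·0.8429) / (7) = 0.9056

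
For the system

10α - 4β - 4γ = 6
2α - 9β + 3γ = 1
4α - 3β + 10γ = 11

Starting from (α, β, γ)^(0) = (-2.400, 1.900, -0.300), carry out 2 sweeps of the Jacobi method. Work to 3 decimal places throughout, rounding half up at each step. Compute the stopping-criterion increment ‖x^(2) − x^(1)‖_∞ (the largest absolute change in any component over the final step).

Iteration 1:
  α = (6 - (-4)·1.900 - (-4)·-0.300) / (10) = 1.240
  β = (1 - (2)·-2.400 - (3)·-0.300) / (-9) = -0.744
  γ = (11 - (4)·-2.400 - (-3)·1.900) / (10) = 2.630
Iteration 2:
  α = (6 - (-4)·-0.744 - (-4)·2.630) / (10) = 1.354
  β = (1 - (2)·1.240 - (3)·2.630) / (-9) = 1.041
  γ = (11 - (4)·1.240 - (-3)·-0.744) / (10) = 0.381
Change: (0.114, 1.785, -2.249) → max |·| = 2.249

2.249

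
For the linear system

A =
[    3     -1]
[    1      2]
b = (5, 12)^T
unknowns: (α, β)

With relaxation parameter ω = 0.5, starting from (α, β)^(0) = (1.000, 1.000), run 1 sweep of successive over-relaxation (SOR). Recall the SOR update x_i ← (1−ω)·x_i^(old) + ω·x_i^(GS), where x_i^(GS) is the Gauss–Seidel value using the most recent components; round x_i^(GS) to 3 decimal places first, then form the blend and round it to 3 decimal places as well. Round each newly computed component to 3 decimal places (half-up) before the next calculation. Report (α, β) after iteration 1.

(1.500, 3.125)

Iteration 1:
  α: GS value = (5 - (-1)·1.000) / (3) = 2.000;  α ← (1−ω)·1.000 + ω·2.000 = 1.500
  β: GS value = (12 - (1)·1.500) / (2) = 5.250;  β ← (1−ω)·1.000 + ω·5.250 = 3.125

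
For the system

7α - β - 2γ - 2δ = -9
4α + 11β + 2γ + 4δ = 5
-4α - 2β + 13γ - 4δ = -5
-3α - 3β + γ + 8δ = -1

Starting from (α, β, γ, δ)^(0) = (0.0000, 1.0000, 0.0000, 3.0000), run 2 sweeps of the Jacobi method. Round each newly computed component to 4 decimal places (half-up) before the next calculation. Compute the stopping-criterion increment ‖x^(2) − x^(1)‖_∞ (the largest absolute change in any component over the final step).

1.1858

Iteration 1:
  α = (-9 - (-1)·1.0000 - (-2)·0.0000 - (-2)·3.0000) / (7) = -0.2857
  β = (5 - (4)·0.0000 - (2)·0.0000 - (4)·3.0000) / (11) = -0.6364
  γ = (-5 - (-4)·0.0000 - (-2)·1.0000 - (-4)·3.0000) / (13) = 0.6923
  δ = (-1 - (-3)·0.0000 - (-3)·1.0000 - (1)·0.0000) / (8) = 0.2500
Iteration 2:
  α = (-9 - (-1)·-0.6364 - (-2)·0.6923 - (-2)·0.2500) / (7) = -1.1074
  β = (5 - (4)·-0.2857 - (2)·0.6923 - (4)·0.2500) / (11) = 0.3417
  γ = (-5 - (-4)·-0.2857 - (-2)·-0.6364 - (-4)·0.2500) / (13) = -0.4935
  δ = (-1 - (-3)·-0.2857 - (-3)·-0.6364 - (1)·0.6923) / (8) = -0.5573
Change: (-0.8217, 0.9781, -1.1858, -0.8073) → max |·| = 1.1858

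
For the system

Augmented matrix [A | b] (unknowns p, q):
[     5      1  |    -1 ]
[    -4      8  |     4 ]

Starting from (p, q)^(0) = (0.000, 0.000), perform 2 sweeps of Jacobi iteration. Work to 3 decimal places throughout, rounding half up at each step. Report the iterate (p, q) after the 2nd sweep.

Iteration 1:
  p = (-1 - (1)·0.000) / (5) = -0.200
  q = (4 - (-4)·0.000) / (8) = 0.500
Iteration 2:
  p = (-1 - (1)·0.500) / (5) = -0.300
  q = (4 - (-4)·-0.200) / (8) = 0.400

(-0.300, 0.400)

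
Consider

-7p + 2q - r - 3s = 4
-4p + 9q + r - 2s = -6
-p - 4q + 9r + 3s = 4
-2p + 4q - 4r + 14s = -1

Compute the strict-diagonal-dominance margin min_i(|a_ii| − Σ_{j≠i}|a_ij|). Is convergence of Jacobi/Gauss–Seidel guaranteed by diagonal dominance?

row 1: |-7| − (2+1+3) = 1
row 2: |9| − (4+1+2) = 2
row 3: |9| − (1+4+3) = 1
row 4: |14| − (2+4+4) = 4
minimum over rows = 1 → strictly diagonally dominant (convergence guaranteed)

1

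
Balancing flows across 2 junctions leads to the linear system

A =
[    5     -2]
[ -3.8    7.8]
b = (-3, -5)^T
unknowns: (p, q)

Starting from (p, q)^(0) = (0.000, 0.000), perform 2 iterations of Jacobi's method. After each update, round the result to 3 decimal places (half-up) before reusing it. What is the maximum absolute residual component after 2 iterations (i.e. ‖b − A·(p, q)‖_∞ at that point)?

0.975

Iteration 1:
  p = (-3 - (-2)·0.000) / (5) = -0.600
  q = (-5 - (-3.8)·0.000) / (7.8) = -0.641
Iteration 2:
  p = (-3 - (-2)·-0.641) / (5) = -0.856
  q = (-5 - (-3.8)·-0.600) / (7.8) = -0.933
Residual b − A·x = (-0.586, -0.975); ∞-norm = 0.975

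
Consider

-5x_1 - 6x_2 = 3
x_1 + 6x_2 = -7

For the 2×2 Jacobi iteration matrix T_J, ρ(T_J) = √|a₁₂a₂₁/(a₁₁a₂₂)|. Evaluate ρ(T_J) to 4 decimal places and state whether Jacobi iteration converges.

a₁₂a₂₁/(a₁₁a₂₂) = (-6)·(1) / ((-5)·(6)) = 0.200000
ρ = √|0.200000| = √0.200000 = 0.4472
ρ < 1, so Jacobi converges

0.4472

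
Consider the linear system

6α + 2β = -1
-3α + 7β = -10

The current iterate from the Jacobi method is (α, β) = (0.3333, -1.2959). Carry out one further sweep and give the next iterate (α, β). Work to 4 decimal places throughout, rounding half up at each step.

(0.2653, -1.2857)

One sweep:
  α = (-1 - (2)·-1.2959) / (6) = 0.2653
  β = (-10 - (-3)·0.3333) / (7) = -1.2857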